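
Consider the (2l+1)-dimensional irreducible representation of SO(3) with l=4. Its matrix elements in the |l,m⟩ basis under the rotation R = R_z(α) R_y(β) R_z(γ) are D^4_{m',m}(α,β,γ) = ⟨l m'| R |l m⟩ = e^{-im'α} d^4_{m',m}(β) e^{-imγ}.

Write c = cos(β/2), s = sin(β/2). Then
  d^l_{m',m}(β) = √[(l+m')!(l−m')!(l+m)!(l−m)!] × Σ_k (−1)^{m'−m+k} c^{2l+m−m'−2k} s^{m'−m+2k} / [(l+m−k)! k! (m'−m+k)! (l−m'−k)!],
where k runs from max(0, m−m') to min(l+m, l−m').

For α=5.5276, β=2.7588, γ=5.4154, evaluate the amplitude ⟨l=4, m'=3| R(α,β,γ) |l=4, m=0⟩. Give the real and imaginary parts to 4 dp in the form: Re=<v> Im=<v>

Re=-0.0458 Im=0.0549

First d^4_{3,0}(β=2.7588), then the phase factors e^{-i(3)α} and e^{-i(0)γ}:
Half-angle: c=0.190230, s=0.981740. N=√(5040·1·24·24)=1703.830978
k∈{0,1} keeps every argument non-negative
  k=0: (−1)^3·1703.8310/(144)·0.1902^5·0.9817^3 = -0.002789
  k=1: (−1)^4·1703.8310/(144)·0.1902^3·0.9817^5 = +0.074282
d^4_{3,0}(2.7588) = -0.002789 +0.074282 = +0.071493
Phases: e^{-i·(3)·5.5276}=-0.641122+0.767439i, e^{-i·(0)·5.4154}=+1.000000+0.000000i ⇒ D=-0.045836+0.054866i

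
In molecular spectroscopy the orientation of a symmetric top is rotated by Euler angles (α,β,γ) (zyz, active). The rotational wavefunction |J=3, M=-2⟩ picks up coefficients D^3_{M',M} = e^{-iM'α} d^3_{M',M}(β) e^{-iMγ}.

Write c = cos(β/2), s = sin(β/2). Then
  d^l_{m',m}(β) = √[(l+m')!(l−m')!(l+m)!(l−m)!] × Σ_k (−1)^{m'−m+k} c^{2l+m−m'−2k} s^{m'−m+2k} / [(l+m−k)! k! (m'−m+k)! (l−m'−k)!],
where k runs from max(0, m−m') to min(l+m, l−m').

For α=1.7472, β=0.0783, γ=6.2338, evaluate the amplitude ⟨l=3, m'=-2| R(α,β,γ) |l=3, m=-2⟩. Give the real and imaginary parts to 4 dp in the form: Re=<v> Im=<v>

Split into d^3_{-2,-2}(β=0.0783) × two z-phases.
With c≡cos(β/2)=0.999234 and s≡sin(β/2)=0.039140, N=[1·120·1·120]^{1/2}=120.000000
k∈{0,1} keeps every argument non-negative
  k=0: (−1)^0·120.0000/(120)·0.9992^6·0.0391^0 = +0.995411
  k=1: (−1)^1·120.0000/(24)·0.9992^4·0.0391^2 = -0.007636
d^3_{-2,-2}(0.0783) = +0.995411 -0.007636 = +0.987775
D = (-0.938406-0.345534i)·(+0.987775)·(+0.995126-0.098610i) = -0.956073-0.248241i

Re=-0.9561 Im=-0.2482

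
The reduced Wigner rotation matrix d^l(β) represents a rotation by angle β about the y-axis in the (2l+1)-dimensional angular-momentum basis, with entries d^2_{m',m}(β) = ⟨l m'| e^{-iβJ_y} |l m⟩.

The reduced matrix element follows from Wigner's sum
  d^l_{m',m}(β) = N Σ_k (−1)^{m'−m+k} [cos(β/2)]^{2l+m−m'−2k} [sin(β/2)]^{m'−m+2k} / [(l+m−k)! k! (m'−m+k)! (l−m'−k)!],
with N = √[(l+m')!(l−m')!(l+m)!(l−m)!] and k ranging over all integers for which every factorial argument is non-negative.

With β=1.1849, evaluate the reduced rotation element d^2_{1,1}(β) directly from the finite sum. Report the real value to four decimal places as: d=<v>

d^2_{1,1}(β=1.1849) via Wigner's sum:
With c≡cos(β/2)=0.829575 and s≡sin(β/2)=0.558395, N=[6·1·6·1]^{1/2}=6.000000
k: max(0,(1)−(1))=0 … min(2+(1),2−(1))=1
  k=0: (−1)^0·6.0000/(6)·0.8296^4·0.5584^0 = +0.473612
  k=1: (−1)^1·6.0000/(2)·0.8296^2·0.5584^2 = -0.643748
d^2_{1,1}(1.1849) = +0.473612 -0.643748 = -0.170136

d=-0.1701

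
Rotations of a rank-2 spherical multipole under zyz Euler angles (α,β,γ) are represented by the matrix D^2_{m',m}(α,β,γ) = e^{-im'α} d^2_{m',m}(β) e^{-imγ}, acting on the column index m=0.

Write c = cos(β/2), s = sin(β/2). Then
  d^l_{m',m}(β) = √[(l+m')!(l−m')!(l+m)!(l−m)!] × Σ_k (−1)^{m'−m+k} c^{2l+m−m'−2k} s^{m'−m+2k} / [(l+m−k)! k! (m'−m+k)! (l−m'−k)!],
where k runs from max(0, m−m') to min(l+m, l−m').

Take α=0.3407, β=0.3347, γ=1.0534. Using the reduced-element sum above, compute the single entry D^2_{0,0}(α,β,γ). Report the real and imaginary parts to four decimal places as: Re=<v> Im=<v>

D^2_{0,0}(0.3407,0.3347,1.0534) = e^{-i·0·0.3407}·d^2_{0,0}(0.3347)·e^{-i·0·1.0534}. Compute d first:
c=cos(0.3347/2)=0.986030, s=sin(0.3347/2)=0.166570; N=√[2·2·2·2]=4.000000
k∈{0,1,2} keeps every argument non-negative
  k=0: (−1)^0·4.0000/(4)·0.9860^4·0.1666^0 = +0.945279
  k=1: (−1)^1·4.0000/(1)·0.9860^2·0.1666^2 = -0.107903
  k=2: (−1)^2·4.0000/(4)·0.9860^0·0.1666^4 = +0.000770
d^2_{0,0}(0.3347) = +0.945279 -0.107903 +0.000770 = +0.838146
Phases: e^{-i·(0)·0.3407}=+1.000000+0.000000i, e^{-i·(0)·1.0534}=+1.000000+0.000000i ⇒ D=+0.838146+0.000000i

Re=0.8381 Im=0.0000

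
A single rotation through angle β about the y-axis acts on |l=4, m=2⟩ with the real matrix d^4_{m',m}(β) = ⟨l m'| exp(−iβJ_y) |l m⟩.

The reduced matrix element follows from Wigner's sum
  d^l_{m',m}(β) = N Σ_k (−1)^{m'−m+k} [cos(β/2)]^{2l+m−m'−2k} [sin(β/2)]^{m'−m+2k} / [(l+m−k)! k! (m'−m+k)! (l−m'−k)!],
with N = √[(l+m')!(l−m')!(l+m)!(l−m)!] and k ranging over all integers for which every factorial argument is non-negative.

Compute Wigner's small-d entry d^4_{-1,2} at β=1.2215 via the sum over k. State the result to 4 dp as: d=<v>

d=0.3316

d^4_{-1,2}(β=1.2215) via Wigner's sum:
With c≡cos(β/2)=0.819218 and s≡sin(β/2)=0.573482, N=[6·120·720·2]^{1/2}=1018.233765
k∈{3,4,5} keeps every argument non-negative
  k=3: (−1)^0·1018.2338/(72)·0.8192^5·0.5735^3 = +0.984175
  k=4: (−1)^1·1018.2338/(48)·0.8192^3·0.5735^5 = -0.723443
  k=5: (−1)^2·1018.2338/(240)·0.8192^1·0.5735^7 = +0.070905
d^4_{-1,2}(1.2215) = +0.984175 -0.723443 +0.070905 = +0.331637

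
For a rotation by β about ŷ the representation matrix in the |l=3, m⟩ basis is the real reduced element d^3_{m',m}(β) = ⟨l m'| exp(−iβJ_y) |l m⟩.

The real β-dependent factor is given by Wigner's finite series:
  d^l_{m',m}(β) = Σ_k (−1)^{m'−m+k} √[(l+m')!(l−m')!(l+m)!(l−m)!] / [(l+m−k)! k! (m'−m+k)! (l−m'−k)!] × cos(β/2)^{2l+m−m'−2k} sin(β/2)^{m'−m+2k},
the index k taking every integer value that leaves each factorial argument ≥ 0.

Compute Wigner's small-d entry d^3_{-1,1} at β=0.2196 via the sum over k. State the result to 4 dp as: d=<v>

d^3_{-1,1}(β=0.2196) via Wigner's sum:
c=cos(0.2196/2)=0.993978, s=sin(0.2196/2)=0.109580; N=√[2·24·24·2]=48.000000
k: max(0,(1)−(-1))=2 … min(3+(1),3−(-1))=4
  k=2: (−1)^0·48.0000/(8)·0.9940^4·0.1096^2 = +0.070326
  k=3: (−1)^1·48.0000/(6)·0.9940^2·0.1096^4 = -0.001140
  k=4: (−1)^2·48.0000/(48)·0.9940^0·0.1096^6 = +0.000002
d^3_{-1,1}(0.2196) = +0.070326 -0.001140 +0.000002 = +0.069188

d=0.0692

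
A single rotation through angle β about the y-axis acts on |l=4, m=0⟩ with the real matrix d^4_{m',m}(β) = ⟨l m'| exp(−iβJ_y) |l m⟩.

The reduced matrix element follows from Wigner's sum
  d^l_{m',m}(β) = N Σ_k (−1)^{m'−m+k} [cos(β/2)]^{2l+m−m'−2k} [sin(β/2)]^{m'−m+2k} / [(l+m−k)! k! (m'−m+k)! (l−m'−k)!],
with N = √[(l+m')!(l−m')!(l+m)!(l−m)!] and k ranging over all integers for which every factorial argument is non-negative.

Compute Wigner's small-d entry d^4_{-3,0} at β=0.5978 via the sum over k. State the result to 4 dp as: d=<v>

d=0.2180

d^4_{-3,0}(β=0.5978) via Wigner's sum:
With c≡cos(β/2)=0.955661 and s≡sin(β/2)=0.294469, N=[1·5040·24·24]^{1/2}=1703.830978
k: max(0,(0)−(-3))=3 … min(4+(0),4−(-3))=4
  k=3: (−1)^0·1703.8310/(144)·0.9557^5·0.2945^3 = +0.240826
  k=4: (−1)^1·1703.8310/(144)·0.9557^3·0.2945^5 = -0.022865
d^4_{-3,0}(0.5978) = +0.240826 -0.022865 = +0.217960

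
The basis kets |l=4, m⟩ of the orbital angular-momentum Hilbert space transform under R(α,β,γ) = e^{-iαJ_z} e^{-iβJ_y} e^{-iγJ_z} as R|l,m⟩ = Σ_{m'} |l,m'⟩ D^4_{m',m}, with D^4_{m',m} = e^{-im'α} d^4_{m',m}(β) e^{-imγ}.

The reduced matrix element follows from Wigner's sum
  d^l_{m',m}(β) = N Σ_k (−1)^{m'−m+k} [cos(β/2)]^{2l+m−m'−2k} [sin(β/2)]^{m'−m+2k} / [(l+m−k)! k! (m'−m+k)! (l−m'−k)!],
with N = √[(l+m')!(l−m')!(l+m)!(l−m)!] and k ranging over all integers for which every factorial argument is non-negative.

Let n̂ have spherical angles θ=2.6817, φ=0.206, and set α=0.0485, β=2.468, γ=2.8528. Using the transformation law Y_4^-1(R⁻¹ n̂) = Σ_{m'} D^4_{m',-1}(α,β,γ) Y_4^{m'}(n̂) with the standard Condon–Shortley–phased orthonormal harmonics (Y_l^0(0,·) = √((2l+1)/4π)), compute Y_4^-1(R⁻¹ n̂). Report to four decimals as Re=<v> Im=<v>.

Need the full column D^4_{m',-1} for m'=−4..4 at α=0.0485, β=2.468, γ=2.8528.
cos(β/2)=0.330465, sin(β/2)=0.943818
d^4_{-4,-1}: single k=3 term ⇒ +0.024796;  D = -0.024685+0.002347i
d^4_{-3,-1}: k∈[2..3] ⇒ +0.009209 -0.125192 = -0.115983;  D = +0.114794-0.016563i
d^4_{-2,-1}: k∈[1..3] ⇒ +0.001723 -0.070291 +0.382238 = +0.313670;  D = -0.307919+0.059792i
d^4_{-1,-1}: k∈[0..3] ⇒ +0.000142 -0.017403 +0.283908 -0.771936 = -0.505289;  D = +0.490771-0.120252i
d^4_{0,-1}: k∈[0..3] ⇒ -0.001817 +0.088912 -0.725245 +0.985959 = +0.347809;  D = -0.333406+0.099054i
d^4_{1,-1}: k∈[0..3] ⇒ +0.011602 -0.283908 +1.157904 -0.629661 = +0.255937;  D = -0.241516+0.084698i
d^4_{2,-1}: k∈[0..2] ⇒ -0.046861 +0.573357 -0.935363 = -0.408867;  D = +0.378816-0.153854i
d^4_{3,-1}: k∈[0..1] ⇒ +0.125192 -0.612705 = -0.487514;  D = +0.442257-0.205131i
d^4_{4,-1}: single k=0 term ⇒ -0.202261;  D = +0.179143-0.093901i
Y_4^{m'}(θ=2.6817,φ=0.206) and Σ D·Y over m':
  (-0.0247+0.0023i)·(+0.0117-0.0126i)  (+0.1148-0.0166i)·(-0.0799+0.0568i)  (-0.3079+0.0598i)·(+0.2791-0.1219i)  (+0.4908-0.1203i)·(-0.4827+0.1009i)  (-0.3334+0.0991i)·(+0.1564+0.0000i)  (-0.2415+0.0847i)·(+0.4827+0.1009i)  (+0.3788-0.1539i)·(+0.2791+0.1219i)  (+0.4423-0.2051i)·(+0.0799+0.0568i)  (+0.1791-0.0939i)·(+0.0117+0.0126i)
Y_4^-1(R⁻¹ n̂) = -0.314430+0.215152i

Re=-0.3144 Im=0.2152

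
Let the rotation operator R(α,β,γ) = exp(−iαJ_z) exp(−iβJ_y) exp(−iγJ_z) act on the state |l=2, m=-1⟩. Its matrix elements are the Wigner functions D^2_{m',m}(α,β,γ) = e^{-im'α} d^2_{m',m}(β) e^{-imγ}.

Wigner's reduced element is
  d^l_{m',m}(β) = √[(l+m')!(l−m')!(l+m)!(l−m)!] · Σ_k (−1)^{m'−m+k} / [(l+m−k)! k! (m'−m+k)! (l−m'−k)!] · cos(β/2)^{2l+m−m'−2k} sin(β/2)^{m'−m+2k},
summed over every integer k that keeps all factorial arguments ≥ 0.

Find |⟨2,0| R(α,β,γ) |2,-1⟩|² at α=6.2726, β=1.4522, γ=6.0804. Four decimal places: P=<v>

P=0.0207

Split into d^2_{0,-1}(β=1.4522) × two z-phases.
With c≡cos(β/2)=0.747770 and s≡sin(β/2)=0.663958, N=[2·2·1·6]^{1/2}=4.898979
The bounds max(0,m−m')=0 and min(l+m,l−m')=1 give 2 terms
  k=0: (−1)^1·4.8990/(2)·0.7478^3·0.6640^1 = -0.680017
  k=1: (−1)^2·4.8990/(2)·0.7478^1·0.6640^3 = +0.536125
d^2_{0,-1}(1.4522) = -0.680017 +0.536125 = -0.143892
|D^2_{0,-1}|² = |d^2_{0,-1}(β)|² = (-0.143892)² = 0.020705 (the z-rotation phases have unit modulus)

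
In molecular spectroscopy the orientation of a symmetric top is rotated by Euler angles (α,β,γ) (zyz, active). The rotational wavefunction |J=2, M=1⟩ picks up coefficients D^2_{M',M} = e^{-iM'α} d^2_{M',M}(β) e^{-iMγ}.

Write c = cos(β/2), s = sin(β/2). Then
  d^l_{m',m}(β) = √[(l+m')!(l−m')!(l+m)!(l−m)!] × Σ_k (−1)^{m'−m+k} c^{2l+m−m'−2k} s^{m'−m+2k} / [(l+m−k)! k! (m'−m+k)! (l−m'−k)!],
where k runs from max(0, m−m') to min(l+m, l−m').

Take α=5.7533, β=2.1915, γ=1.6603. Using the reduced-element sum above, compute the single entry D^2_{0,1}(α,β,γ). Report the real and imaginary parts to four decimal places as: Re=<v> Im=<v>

D^2_{0,1}(5.7533,2.1915,1.6603) = e^{-i·0·5.7533}·d^2_{0,1}(2.1915)·e^{-i·1·1.6603}. Compute d first:
c=cos(2.1915/2)=0.457380, s=sin(2.1915/2)=0.889272; N=√[2·2·6·1]=4.898979
The bounds max(0,m−m')=1 and min(l+m,l−m')=2 give 2 terms
  k=1: (−1)^0·4.8990/(2)·0.4574^3·0.8893^1 = +0.208421
  k=2: (−1)^1·4.8990/(2)·0.4574^1·0.8893^3 = -0.787872
d^2_{0,1}(2.1915) = +0.208421 -0.787872 = -0.579451
Attach z-rotation phases: D = e^{-i(0)(5.7533)}·(-0.579451)·e^{-i(1)(1.6603)} = +0.051794+0.577132i

Re=0.0518 Im=0.5771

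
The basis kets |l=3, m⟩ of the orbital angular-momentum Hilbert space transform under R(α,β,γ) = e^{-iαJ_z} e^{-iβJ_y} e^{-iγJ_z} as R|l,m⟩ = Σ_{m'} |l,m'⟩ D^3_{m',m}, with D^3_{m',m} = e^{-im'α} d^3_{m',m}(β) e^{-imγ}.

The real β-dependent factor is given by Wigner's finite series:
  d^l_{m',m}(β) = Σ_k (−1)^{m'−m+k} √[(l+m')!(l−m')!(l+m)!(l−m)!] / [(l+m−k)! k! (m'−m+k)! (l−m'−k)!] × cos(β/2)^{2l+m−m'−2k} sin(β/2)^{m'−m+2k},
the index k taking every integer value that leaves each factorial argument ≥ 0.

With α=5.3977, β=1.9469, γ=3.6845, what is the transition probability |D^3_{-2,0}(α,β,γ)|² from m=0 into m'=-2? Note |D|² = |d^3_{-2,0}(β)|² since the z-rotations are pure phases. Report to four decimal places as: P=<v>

P=0.1893

Split into d^3_{-2,0}(β=1.9469) × two z-phases.
Half-angle: c=0.562450, s=0.826831. N=√(1·120·6·6)=65.726707
k∈{2,3} keeps every argument non-negative
  k=2: (−1)^0·65.7267/(12)·0.5625^4·0.8268^2 = +0.374741
  k=3: (−1)^1·65.7267/(12)·0.5625^2·0.8268^4 = -0.809834
d^3_{-2,0}(1.9469) = +0.374741 -0.809834 = -0.435094
|D^3_{-2,0}|² = |d^3_{-2,0}(β)|² = (-0.435094)² = 0.189306 (the z-rotation phases have unit modulus)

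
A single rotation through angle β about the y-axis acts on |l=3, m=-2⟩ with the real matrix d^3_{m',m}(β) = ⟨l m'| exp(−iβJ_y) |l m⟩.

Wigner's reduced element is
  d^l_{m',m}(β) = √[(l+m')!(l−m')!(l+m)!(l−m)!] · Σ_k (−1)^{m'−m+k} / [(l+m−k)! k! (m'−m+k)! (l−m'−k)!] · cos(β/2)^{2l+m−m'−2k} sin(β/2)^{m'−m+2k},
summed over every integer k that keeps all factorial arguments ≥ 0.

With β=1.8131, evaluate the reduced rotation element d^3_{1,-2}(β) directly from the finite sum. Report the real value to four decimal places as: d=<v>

d^3_{1,-2}(β=1.8131) via Wigner's sum:
c=cos(1.8131/2)=0.616466, s=sin(1.8131/2)=0.787382; N=√[24·2·1·120]=75.894664
k: max(0,(-2)−(1))=0 … min(3+(-2),3−(1))=1
  k=0: (−1)^3·75.8947/(12)·0.6165^3·0.7874^3 = -0.723291
  k=1: (−1)^4·75.8947/(24)·0.6165^1·0.7874^5 = +0.589977
d^3_{1,-2}(1.8131) = -0.723291 +0.589977 = -0.133313

d=-0.1333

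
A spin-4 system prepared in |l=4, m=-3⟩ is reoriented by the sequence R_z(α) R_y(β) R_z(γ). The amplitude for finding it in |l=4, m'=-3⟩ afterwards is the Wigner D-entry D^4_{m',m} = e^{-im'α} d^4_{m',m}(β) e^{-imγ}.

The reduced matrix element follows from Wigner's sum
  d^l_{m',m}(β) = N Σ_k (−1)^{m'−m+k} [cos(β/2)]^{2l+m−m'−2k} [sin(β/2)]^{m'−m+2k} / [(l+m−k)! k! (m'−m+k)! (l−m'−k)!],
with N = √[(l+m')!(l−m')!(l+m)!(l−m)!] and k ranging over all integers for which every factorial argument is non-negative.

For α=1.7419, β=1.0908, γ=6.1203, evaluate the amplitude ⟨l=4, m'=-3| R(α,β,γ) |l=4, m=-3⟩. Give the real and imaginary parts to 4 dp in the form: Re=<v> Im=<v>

Split into d^4_{-3,-3}(β=1.0908) × two z-phases.
Half-angle: c=0.854920, s=0.518760. N=√(1·5040·1·5040)=5040.000000
k∈{0,1} keeps every argument non-negative
  k=0: (−1)^0·5040.0000/(5040)·0.8549^8·0.5188^0 = +0.285367
  k=1: (−1)^1·5040.0000/(720)·0.8549^6·0.5188^2 = -0.735502
d^4_{-3,-3}(1.0908) = +0.285367 -0.735502 = -0.450135
Attach z-rotation phases: D = e^{-i(-3)(1.7419)}·(-0.450135)·e^{-i(-3)(6.1203)} = -0.011097+0.449998i

Re=-0.0111 Im=0.4500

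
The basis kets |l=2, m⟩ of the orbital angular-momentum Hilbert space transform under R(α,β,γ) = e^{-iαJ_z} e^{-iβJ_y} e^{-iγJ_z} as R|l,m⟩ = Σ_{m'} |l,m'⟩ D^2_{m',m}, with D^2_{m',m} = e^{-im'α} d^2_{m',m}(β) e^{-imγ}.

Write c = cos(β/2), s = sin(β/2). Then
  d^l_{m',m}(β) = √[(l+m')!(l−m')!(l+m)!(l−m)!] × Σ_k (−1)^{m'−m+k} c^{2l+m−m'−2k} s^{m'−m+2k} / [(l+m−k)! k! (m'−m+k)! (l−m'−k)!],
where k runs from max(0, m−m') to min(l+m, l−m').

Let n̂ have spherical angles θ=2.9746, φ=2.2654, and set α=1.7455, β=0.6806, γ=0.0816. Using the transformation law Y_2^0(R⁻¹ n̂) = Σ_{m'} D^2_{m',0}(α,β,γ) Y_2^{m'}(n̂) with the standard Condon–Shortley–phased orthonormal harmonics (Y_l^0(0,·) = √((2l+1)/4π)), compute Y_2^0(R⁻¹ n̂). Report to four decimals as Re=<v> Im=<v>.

Need the full column D^2_{m',0} for m'=−2..2 at α=1.7455, β=0.6806, γ=0.0816.
cos(β/2)=0.942655, sin(β/2)=0.333770
d^2_{-2,0}: single k=2 term ⇒ +0.242480;  D = -0.227828-0.083011i
d^2_{-1,0}: k∈[1..2] ⇒ +0.684826 -0.085856 = +0.598971;  D = -0.104111+0.589853i
d^2_{0,0}: k∈[0..2] ⇒ +0.789606 -0.395967 +0.012410 = +0.406049;  D = +0.406049+0.000000i
d^2_{1,0}: k∈[0..1] ⇒ -0.684826 +0.085856 = -0.598971;  D = +0.104111+0.589853i
d^2_{2,0}: single k=0 term ⇒ +0.242480;  D = -0.227828+0.083011i
Y_2^{m'}(θ=2.9746,φ=2.2654) and Σ D·Y over m':
  (-0.2278-0.0830i)·(-0.0019+0.0105i)  (-0.1041+0.5899i)·(+0.0811+0.0973i)  (+0.4060+0.0000i)·(+0.6046+0.0000i)  (+0.1041+0.5899i)·(-0.0811+0.0973i)  (-0.2278+0.0830i)·(-0.0019-0.0105i)
Y_2^0(R⁻¹ n̂) = +0.116489-0.000000i

Re=0.1165 Im=0.0000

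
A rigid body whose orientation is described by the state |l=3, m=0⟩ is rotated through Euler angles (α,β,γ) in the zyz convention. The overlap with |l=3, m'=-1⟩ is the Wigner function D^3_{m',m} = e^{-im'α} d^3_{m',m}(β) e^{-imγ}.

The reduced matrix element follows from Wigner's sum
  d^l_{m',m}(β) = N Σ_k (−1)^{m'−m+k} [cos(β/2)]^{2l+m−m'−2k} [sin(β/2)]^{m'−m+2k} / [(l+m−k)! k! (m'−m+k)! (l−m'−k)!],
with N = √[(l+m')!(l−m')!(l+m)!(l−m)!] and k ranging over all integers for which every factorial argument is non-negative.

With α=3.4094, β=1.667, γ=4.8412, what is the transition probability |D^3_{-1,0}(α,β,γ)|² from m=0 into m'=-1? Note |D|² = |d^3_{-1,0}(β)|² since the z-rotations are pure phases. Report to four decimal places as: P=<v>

Split into d^3_{-1,0}(β=1.667) × two z-phases.
c=cos(1.667/2)=0.672289, s=sin(1.667/2)=0.740289; N=√[2·24·6·6]=41.569219
The bounds max(0,m−m')=1 and min(l+m,l−m')=3 give 3 terms
  k=1: (−1)^0·41.5692/(12)·0.6723^5·0.7403^1 = +0.352186
  k=2: (−1)^1·41.5692/(4)·0.6723^3·0.7403^3 = -1.281101
  k=3: (−1)^2·41.5692/(12)·0.6723^1·0.7403^5 = +0.517789
d^3_{-1,0}(1.667) = +0.352186 -1.281101 +0.517789 = -0.411127
|D^3_{-1,0}|² = |d^3_{-1,0}(β)|² = (-0.411127)² = 0.169025 (the z-rotation phases have unit modulus)

P=0.1690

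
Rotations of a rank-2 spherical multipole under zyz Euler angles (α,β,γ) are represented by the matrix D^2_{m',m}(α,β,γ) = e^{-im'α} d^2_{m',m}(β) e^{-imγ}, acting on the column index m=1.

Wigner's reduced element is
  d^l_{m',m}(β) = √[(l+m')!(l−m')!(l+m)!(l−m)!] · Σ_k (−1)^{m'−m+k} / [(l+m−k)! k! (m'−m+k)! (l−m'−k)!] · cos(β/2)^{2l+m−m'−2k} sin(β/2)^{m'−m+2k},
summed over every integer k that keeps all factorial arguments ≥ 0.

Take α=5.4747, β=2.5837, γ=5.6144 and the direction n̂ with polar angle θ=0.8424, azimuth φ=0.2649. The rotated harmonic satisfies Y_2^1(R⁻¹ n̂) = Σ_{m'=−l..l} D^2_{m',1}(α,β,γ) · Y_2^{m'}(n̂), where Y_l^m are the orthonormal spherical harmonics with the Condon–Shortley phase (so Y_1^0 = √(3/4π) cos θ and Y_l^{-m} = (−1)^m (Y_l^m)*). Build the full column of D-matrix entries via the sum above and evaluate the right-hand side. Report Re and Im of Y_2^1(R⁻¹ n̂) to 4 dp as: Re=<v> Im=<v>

Re=-0.2674 Im=0.0316

Need the full column D^2_{m',1} for m'=−2..2 at α=5.4747, β=2.5837, γ=5.6144.
cos(β/2)=0.275343, sin(β/2)=0.961346
d^2_{-2,1}: single k=3 term ⇒ +0.489264;  D = +0.285318-0.397458i
d^2_{-1,1}: k∈[2..3] ⇒ +0.210198 -0.854120 = -0.643922;  D = -0.637649+0.089664i
d^2_{0,1}: k∈[1..2] ⇒ +0.049156 -0.599223 = -0.550067;  D = -0.431569-0.341060i
d^2_{1,1}: k∈[0..1] ⇒ +0.005748 -0.210198 = -0.204450;  D = -0.019093-0.203557i
d^2_{2,1}: single k=0 term ⇒ -0.040136;  D = +0.026312-0.030307i
Y_2^{m'}(θ=0.8424,φ=0.2649) and Σ D·Y over m':
  (+0.2853-0.3975i)·(+0.1856-0.1087i)  (-0.6376+0.0897i)·(+0.3704-0.1005i)  (-0.4316-0.3411i)·(+0.1039+0.0000i)  (-0.0191-0.2036i)·(-0.3704-0.1005i)  (+0.0263-0.0303i)·(+0.1856+0.1087i)
Y_2^1(R⁻¹ n̂) = -0.267443+0.031604i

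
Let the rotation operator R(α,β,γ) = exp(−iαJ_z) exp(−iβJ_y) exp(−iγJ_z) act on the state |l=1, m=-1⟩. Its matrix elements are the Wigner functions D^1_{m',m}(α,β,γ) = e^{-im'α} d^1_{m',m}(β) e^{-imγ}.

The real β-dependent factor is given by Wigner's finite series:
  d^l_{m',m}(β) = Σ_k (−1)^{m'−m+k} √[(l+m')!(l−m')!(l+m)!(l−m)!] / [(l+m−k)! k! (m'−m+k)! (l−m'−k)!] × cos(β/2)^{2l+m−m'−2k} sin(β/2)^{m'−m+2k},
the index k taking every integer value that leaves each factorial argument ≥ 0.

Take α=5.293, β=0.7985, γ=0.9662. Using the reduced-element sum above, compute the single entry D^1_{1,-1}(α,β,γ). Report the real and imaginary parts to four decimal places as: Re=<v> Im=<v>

First d^1_{1,-1}(β=0.7985), then the phase factors e^{-i(1)α} and e^{-i(-1)γ}:
Half-angle: c=0.921353, s=0.388727. N=√(2·1·1·2)=2.000000
k∈{0} keeps every argument non-negative
  k=0: (−1)^2·2.0000/(2)·0.9214^0·0.3887^2 = +0.151109
d^1_{1,-1}(0.7985) = +0.151109
Attach z-rotation phases: D = e^{-i(1)(5.293)}·(+0.151109)·e^{-i(-1)(0.9662)} = -0.056833+0.140014i

Re=-0.0568 Im=0.1400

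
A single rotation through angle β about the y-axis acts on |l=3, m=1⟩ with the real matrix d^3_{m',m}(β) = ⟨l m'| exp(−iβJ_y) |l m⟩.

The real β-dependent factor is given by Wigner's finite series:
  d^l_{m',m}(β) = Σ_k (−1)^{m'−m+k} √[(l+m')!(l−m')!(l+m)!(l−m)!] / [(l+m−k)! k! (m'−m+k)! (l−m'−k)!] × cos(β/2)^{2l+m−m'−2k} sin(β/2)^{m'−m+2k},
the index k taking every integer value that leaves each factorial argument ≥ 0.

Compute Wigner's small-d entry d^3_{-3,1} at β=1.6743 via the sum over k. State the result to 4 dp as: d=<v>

d=0.5284

d^3_{-3,1}(β=1.6743) via Wigner's sum:
Half-angle: c=0.669582, s=0.742738. N=√(1·720·24·2)=185.903201
k: max(0,(1)−(-3))=4 … min(3+(1),3−(-3))=4
  k=4: (−1)^0·185.9032/(48)·0.6696^2·0.7427^4 = +0.528440
d^3_{-3,1}(1.6743) = +0.528440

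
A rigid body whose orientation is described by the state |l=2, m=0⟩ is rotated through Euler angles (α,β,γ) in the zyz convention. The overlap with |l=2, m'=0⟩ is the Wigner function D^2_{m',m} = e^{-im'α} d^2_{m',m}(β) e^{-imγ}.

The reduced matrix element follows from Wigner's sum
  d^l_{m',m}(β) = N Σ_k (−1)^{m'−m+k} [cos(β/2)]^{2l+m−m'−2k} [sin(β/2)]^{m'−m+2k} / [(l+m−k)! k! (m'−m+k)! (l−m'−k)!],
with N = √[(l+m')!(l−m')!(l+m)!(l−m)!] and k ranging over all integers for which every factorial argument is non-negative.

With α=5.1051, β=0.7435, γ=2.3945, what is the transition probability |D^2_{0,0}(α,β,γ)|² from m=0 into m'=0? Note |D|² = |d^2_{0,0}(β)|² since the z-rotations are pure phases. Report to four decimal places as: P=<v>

P=0.0978

First d^2_{0,0}(β=0.7435), then the phase factors e^{-i(0)α} and e^{-i(0)γ}:
c=cos(0.7435/2)=0.931693, s=sin(0.7435/2)=0.363246; N=√[2·2·2·2]=4.000000
Admissible k: 0..2 (factorial args all ≥0)
  k=0: (−1)^0·4.0000/(4)·0.9317^4·0.3632^0 = +0.753514
  k=1: (−1)^1·4.0000/(1)·0.9317^2·0.3632^2 = -0.458151
  k=2: (−1)^2·4.0000/(4)·0.9317^0·0.3632^4 = +0.017410
d^2_{0,0}(0.7435) = +0.753514 -0.458151 +0.017410 = +0.312774
|D^2_{0,0}|² = |d^2_{0,0}(β)|² = (+0.312774)² = 0.097827 (the z-rotation phases have unit modulus)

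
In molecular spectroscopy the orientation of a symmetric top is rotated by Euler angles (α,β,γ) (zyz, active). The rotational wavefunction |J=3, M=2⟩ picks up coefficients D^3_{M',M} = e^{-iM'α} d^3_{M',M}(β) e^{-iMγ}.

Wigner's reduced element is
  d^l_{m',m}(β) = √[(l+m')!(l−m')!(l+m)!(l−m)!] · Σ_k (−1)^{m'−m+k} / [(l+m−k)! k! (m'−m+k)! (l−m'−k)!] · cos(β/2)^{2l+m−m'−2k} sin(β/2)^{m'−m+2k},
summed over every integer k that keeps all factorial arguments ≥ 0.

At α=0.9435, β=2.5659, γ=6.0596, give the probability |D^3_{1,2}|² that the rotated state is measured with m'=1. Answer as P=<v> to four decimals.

First d^3_{1,2}(β=2.5659), then the phase factors e^{-i(1)α} and e^{-i(2)γ}:
Half-angle: c=0.283888, s=0.958858. N=√(24·2·120·1)=75.894664
k: max(0,(2)−(1))=1 … min(3+(2),3−(1))=2
  k=1: (−1)^0·75.8947/(24)·0.2839^5·0.9589^1 = +0.005591
  k=2: (−1)^1·75.8947/(12)·0.2839^3·0.9589^3 = -0.127565
d^3_{1,2}(2.5659) = +0.005591 -0.127565 = -0.121974
|D^3_{1,2}|² = |d^3_{1,2}(β)|² = (-0.121974)² = 0.014878 (the z-rotation phases have unit modulus)

P=0.0149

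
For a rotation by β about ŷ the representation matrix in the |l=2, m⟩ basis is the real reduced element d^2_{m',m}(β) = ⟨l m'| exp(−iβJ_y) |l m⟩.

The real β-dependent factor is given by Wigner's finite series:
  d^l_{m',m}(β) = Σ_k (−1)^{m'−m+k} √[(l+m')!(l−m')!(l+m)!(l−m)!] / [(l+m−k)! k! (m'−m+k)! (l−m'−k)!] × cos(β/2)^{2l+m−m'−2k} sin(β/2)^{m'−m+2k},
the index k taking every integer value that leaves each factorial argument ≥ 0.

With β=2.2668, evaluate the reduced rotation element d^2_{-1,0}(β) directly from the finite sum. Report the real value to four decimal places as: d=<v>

d^2_{-1,0}(β=2.2668) via Wigner's sum:
c=cos(2.2668/2)=0.423582, s=sin(2.2668/2)=0.905858; N=√[1·6·2·2]=4.898979
k∈{1,2} keeps every argument non-negative
  k=1: (−1)^0·4.8990/(2)·0.4236^3·0.9059^1 = +0.168636
  k=2: (−1)^1·4.8990/(2)·0.4236^1·0.9059^3 = -0.771247
d^2_{-1,0}(2.2668) = +0.168636 -0.771247 = -0.602611

d=-0.6026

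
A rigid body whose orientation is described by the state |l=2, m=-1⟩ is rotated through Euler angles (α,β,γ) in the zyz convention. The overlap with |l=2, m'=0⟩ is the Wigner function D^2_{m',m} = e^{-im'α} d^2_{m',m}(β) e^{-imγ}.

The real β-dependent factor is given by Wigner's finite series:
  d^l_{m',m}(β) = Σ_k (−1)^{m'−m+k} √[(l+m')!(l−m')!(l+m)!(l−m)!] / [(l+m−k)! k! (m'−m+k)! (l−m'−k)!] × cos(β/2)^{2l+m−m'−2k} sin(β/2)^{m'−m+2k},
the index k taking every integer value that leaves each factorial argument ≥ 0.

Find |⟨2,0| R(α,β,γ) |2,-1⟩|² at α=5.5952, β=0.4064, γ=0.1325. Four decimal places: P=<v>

P=0.1978

D^2_{0,-1}(5.5952,0.4064,0.1325) = e^{-i·0·5.5952}·d^2_{0,-1}(0.4064)·e^{-i·-1·0.1325}. Compute d first:
With c≡cos(β/2)=0.979426 and s≡sin(β/2)=0.201805, N=[2·2·1·6]^{1/2}=4.898979
k∈{0,1} keeps every argument non-negative
  k=0: (−1)^1·4.8990/(2)·0.9794^3·0.2018^1 = -0.464431
  k=1: (−1)^2·4.8990/(2)·0.9794^1·0.2018^3 = +0.019717
d^2_{0,-1}(0.4064) = -0.464431 +0.019717 = -0.444714
|D^2_{0,-1}|² = |d^2_{0,-1}(β)|² = (-0.444714)² = 0.197771 (the z-rotation phases have unit modulus)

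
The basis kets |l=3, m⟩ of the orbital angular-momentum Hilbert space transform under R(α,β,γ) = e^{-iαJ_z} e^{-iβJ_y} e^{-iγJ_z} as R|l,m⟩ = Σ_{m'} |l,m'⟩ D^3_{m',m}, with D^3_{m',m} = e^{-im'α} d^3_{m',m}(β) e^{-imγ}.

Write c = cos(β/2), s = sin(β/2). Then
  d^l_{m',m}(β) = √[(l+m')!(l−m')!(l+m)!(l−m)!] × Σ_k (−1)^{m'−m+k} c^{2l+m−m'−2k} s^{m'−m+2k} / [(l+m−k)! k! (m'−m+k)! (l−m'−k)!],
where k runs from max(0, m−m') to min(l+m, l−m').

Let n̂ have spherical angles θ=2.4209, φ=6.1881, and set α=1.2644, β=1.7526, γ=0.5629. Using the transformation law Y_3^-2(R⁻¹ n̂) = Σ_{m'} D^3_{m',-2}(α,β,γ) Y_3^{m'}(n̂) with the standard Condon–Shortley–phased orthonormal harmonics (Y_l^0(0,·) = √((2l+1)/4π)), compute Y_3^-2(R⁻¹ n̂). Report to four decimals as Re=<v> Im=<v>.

Re=-0.2200 Im=0.1337

Need the full column D^3_{m',-2} for m'=−3..3 at α=1.2644, β=1.7526, γ=0.5629.
cos(β/2)=0.639999, sin(β/2)=0.768376
d^3_{-3,-2}: single k=1 term ⇒ +0.202090;  D = +0.041458-0.197792i
d^3_{-2,-2}: k∈[0..1] ⇒ +0.068719 -0.495260 = -0.426542;  D = +0.371634+0.209347i
d^3_{-1,-2}: k∈[0..1] ⇒ -0.260897 +0.752122 = +0.491226;  D = -0.358958+0.335339i
d^3_{0,-2}: k∈[0..1] ⇒ +0.542531 -0.782013 = -0.239483;  D = -0.103086-0.216160i
d^3_{1,-2}: k∈[0..1] ⇒ -0.752122 +0.542061 = -0.210061;  D = -0.208047+0.029021i
d^3_{2,-2}: k∈[0..1] ⇒ +0.713877 -0.205799 = +0.508078;  D = +0.084854-0.500942i
d^3_{3,-2}: single k=0 term ⇒ -0.419879;  D = +0.373550+0.191725i
Y_3^{m'}(θ=2.4209,φ=6.1881) and Σ D·Y over m':
  (+0.0415-0.1978i)·(+0.1151+0.0337i)  (+0.3716+0.2093i)·(-0.3284-0.0632i)  (-0.3590+0.3353i)·(+0.3870+0.0369i)  (-0.1031-0.2162i)·(+0.0497+0.0000i)  (-0.2080+0.0290i)·(-0.3870+0.0369i)  (+0.0849-0.5009i)·(-0.3284+0.0632i)  (+0.3736+0.1917i)·(-0.1151+0.0337i)
Y_3^-2(R⁻¹ n̂) = -0.219968+0.133663i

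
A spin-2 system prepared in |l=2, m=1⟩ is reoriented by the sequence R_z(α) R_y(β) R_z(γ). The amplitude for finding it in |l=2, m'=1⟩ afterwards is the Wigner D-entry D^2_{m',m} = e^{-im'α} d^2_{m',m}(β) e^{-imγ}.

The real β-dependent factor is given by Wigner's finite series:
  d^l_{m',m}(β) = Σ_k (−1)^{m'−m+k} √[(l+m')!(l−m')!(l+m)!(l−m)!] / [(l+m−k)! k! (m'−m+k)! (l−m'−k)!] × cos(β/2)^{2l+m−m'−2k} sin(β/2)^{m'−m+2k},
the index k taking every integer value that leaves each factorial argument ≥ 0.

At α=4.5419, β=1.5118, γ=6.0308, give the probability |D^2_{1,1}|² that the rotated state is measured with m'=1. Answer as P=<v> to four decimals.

P=0.2181

First d^2_{1,1}(β=1.5118), then the phase factors e^{-i(1)α} and e^{-i(1)γ}:
With c≡cos(β/2)=0.727654 and s≡sin(β/2)=0.685944, N=[6·1·6·1]^{1/2}=6.000000
The bounds max(0,m−m')=0 and min(l+m,l−m')=1 give 2 terms
  k=0: (−1)^0·6.0000/(6)·0.7277^4·0.6859^0 = +0.280350
  k=1: (−1)^1·6.0000/(2)·0.7277^2·0.6859^2 = -0.747393
d^2_{1,1}(1.5118) = +0.280350 -0.747393 = -0.467042
|D^2_{1,1}|² = |d^2_{1,1}(β)|² = (-0.467042)² = 0.218129 (the z-rotation phases have unit modulus)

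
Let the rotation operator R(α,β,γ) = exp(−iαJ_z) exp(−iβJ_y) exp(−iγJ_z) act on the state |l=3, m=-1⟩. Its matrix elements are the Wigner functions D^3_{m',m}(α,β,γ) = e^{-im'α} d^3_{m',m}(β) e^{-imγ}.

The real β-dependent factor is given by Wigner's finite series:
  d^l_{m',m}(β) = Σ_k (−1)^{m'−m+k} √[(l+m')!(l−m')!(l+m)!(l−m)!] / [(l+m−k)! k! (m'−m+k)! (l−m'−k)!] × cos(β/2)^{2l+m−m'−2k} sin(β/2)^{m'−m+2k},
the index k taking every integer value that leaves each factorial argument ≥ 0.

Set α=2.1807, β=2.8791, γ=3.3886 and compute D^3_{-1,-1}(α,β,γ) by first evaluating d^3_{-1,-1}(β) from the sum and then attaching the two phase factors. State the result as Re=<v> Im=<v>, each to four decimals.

Re=0.0733 Im=-0.0635

D^3_{-1,-1}(2.1807,2.8791,3.3886) = e^{-i·-1·2.1807}·d^3_{-1,-1}(2.8791)·e^{-i·-1·3.3886}. Compute d first:
c=cos(2.8791/2)=0.130870, s=sin(2.8791/2)=0.991400; N=√[2·24·2·24]=48.000000
k∈{0,1,2} keeps every argument non-negative
  k=0: (−1)^0·48.0000/(48)·0.1309^6·0.9914^0 = +0.000005
  k=1: (−1)^1·48.0000/(6)·0.1309^4·0.9914^2 = -0.002306
  k=2: (−1)^2·48.0000/(8)·0.1309^2·0.9914^4 = +0.099272
d^3_{-1,-1}(2.8791) = +0.000005 -0.002306 +0.099272 = +0.096970
D = (-0.572789+0.819703i)·(+0.096970)·(-0.969648-0.244503i) = +0.073292-0.063494i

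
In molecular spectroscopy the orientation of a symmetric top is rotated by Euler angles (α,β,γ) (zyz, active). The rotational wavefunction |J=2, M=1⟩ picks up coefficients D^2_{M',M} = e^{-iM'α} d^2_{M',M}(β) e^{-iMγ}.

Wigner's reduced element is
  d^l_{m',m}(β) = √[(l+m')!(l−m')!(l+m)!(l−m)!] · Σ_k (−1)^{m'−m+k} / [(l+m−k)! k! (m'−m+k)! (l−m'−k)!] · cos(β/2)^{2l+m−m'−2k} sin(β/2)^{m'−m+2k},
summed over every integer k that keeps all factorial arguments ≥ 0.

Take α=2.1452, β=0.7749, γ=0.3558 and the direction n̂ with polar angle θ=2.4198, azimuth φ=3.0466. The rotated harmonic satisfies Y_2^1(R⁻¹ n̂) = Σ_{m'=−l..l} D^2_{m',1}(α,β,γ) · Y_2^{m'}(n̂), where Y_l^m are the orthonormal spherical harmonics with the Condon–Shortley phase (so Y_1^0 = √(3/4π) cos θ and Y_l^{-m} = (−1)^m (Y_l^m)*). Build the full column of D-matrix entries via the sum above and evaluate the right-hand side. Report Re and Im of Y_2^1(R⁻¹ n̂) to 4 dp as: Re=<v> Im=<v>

Re=0.1826 Im=0.0387

Need the full column D^2_{m',1} for m'=−2..2 at α=2.1452, β=0.7749, γ=0.3558.
cos(β/2)=0.925876, sin(β/2)=0.377829
d^2_{-2,1}: single k=3 term ⇒ +0.099877;  D = -0.070085-0.071159i
d^2_{-1,1}: k∈[2..3] ⇒ +0.367127 -0.020379 = +0.346748;  D = -0.075198+0.338496i
d^2_{0,1}: k∈[1..2] ⇒ +0.734562 -0.122324 = +0.612237;  D = +0.573892-0.213267i
d^2_{1,1}: k∈[0..1] ⇒ +0.734870 -0.367127 = +0.367743;  D = -0.294835-0.219789i
d^2_{2,1}: single k=0 term ⇒ -0.599767;  D = +0.039669-0.598454i
Y_2^{m'}(θ=2.4198,φ=3.0466) and Σ D·Y over m':
  (-0.0701-0.0712i)·(+0.1656+0.0318i)  (-0.0752+0.3385i)·(+0.3814+0.0363i)  (+0.5739-0.2133i)·(+0.2177+0.0000i)  (-0.2948-0.2198i)·(-0.3814+0.0363i)  (+0.0397-0.5985i)·(+0.1656-0.0318i)
Y_2^1(R⁻¹ n̂) = +0.182577+0.038682i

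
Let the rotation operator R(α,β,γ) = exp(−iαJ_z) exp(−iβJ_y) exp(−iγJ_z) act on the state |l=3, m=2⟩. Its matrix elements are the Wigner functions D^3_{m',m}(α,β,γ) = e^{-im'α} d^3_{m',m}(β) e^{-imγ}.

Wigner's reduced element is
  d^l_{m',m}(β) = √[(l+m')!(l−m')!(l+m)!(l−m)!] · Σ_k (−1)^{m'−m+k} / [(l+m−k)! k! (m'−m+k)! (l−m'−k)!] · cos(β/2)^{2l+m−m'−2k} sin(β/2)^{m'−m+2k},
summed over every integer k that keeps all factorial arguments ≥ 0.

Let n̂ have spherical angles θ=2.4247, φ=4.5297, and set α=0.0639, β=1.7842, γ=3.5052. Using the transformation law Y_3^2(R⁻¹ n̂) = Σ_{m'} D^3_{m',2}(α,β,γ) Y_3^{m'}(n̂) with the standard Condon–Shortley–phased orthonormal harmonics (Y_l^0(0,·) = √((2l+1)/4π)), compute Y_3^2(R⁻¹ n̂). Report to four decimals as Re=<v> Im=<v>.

Need the full column D^3_{m',2} for m'=−3..3 at α=0.0639, β=1.7842, γ=3.5052.
cos(β/2)=0.627779, sin(β/2)=0.778392
d^3_{-3,2}: single k=5 term ⇒ +0.439414;  D = +0.377898-0.224226i
d^3_{-2,2}: k∈[4..5] ⇒ +0.723396 -0.222428 = +0.500968;  D = +0.413632-0.282626i
d^3_{-1,2}: k∈[3..4] ⇒ +0.737980 -0.567281 = +0.170700;  D = +0.134504-0.105105i
d^3_{0,2}: k∈[2..3] ⇒ +0.515447 -0.792441 = -0.276994;  D = -0.206923+0.184143i
d^3_{1,2}: k∈[1..2] ⇒ +0.240011 -0.737980 = -0.497969;  D = -0.350099+0.354124i
d^3_{2,2}: k∈[0..1] ⇒ +0.061212 -0.470536 = -0.409324;  D = -0.268601+0.308868i
d^3_{3,2}: single k=0 term ⇒ -0.185912;  D = -0.112790+0.147789i
Y_3^{m'}(θ=2.4247,φ=4.5297) and Σ D·Y over m':
  (+0.3779-0.2242i)·(+0.0617-0.1010i)  (+0.4136-0.2826i)·(+0.3106+0.1188i)  (+0.1345-0.1051i)·(-0.0710+0.3845i)  (-0.2069+0.1841i)·(+0.0446+0.0000i)  (-0.3501+0.3541i)·(+0.0710+0.3845i)  (-0.2686+0.3089i)·(+0.3106-0.1188i)  (-0.1128+0.1478i)·(-0.0617-0.1010i)
Y_3^2(R⁻¹ n̂) = -0.001525-0.002555i

Re=-0.0015 Im=-0.0026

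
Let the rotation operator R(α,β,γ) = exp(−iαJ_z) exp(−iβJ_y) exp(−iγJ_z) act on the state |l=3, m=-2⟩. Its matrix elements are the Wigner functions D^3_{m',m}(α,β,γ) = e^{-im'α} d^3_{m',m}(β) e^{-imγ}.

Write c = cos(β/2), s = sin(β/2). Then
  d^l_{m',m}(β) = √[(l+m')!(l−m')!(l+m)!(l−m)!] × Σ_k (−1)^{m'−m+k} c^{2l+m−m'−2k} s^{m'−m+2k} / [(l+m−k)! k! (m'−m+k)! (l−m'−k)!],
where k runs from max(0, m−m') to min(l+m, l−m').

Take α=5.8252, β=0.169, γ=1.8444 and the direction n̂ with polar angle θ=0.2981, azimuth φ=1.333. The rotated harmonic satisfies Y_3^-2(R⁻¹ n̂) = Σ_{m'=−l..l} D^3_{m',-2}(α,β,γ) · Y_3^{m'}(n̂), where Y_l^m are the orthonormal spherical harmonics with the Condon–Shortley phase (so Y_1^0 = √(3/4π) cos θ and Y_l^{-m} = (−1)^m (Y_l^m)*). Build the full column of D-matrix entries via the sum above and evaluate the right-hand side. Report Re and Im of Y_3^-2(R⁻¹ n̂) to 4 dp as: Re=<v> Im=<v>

Re=0.0896 Im=-0.0886

Need the full column D^3_{m',-2} for m'=−3..3 at α=5.8252, β=0.169, γ=1.8444.
cos(β/2)=0.996432, sin(β/2)=0.084399
d^3_{-3,-2}: single k=1 term ⇒ +0.203074;  D = -0.137536+0.149408i
d^3_{-2,-2}: k∈[0..1] ⇒ +0.978782 -0.035111 = +0.943671;  D = -0.880232+0.340158i
d^3_{-1,-2}: k∈[0..1] ⇒ -0.262167 +0.003762 = -0.258405;  D = +0.257377+0.023025i
d^3_{0,-2}: k∈[0..1] ⇒ +0.038462 -0.000276 = +0.038186;  D = -0.032610-0.019868i
d^3_{1,-2}: k∈[0..1] ⇒ -0.003762 +0.000013 = -0.003748;  D = +0.002009+0.003165i
d^3_{2,-2}: k∈[0..1] ⇒ +0.000252 -0.000000 = +0.000252;  D = -0.000027-0.000250i
d^3_{3,-2}: single k=0 term ⇒ -0.000010;  D = -0.000004+0.000010i
Y_3^{m'}(θ=0.2981,φ=1.333) and Σ D·Y over m':
  (-0.1375+0.1494i)·(-0.0069+0.0080i)  (-0.8802+0.3402i)·(-0.0749-0.0386i)  (+0.2574+0.0230i)·(+0.0798-0.3292i)  (-0.0326-0.0199i)·(+0.5596+0.0000i)  (+0.0020+0.0032i)·(-0.0798-0.3292i)  (-0.0000-0.0003i)·(-0.0749+0.0386i)  (-0.0000+0.0000i)·(+0.0069+0.0080i)
Y_3^-2(R⁻¹ n̂) = +0.089590-0.088560i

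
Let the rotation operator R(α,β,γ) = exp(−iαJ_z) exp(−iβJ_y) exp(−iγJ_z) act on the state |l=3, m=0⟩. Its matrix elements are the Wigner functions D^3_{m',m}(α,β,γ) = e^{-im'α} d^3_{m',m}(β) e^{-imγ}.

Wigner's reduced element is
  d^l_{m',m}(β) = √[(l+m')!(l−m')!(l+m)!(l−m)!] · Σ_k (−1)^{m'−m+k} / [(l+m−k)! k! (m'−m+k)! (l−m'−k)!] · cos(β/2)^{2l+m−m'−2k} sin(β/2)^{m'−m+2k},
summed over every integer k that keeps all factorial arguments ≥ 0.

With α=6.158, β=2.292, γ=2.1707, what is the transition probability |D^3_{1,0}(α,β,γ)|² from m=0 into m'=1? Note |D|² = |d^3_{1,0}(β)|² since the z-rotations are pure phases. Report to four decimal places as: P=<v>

P=0.1472

Split into d^3_{1,0}(β=2.292) × two z-phases.
Half-angle: c=0.412135, s=0.911123. N=√(24·2·6·6)=41.569219
The bounds max(0,m−m')=0 and min(l+m,l−m')=2 give 3 terms
  k=0: (−1)^1·41.5692/(12)·0.4121^5·0.9111^1 = -0.037529
  k=1: (−1)^2·41.5692/(4)·0.4121^3·0.9111^3 = +0.550252
  k=2: (−1)^3·41.5692/(12)·0.4121^1·0.9111^5 = -0.896426
d^3_{1,0}(2.292) = -0.037529 +0.550252 -0.896426 = -0.383703
|D^3_{1,0}|² = |d^3_{1,0}(β)|² = (-0.383703)² = 0.147228 (the z-rotation phases have unit modulus)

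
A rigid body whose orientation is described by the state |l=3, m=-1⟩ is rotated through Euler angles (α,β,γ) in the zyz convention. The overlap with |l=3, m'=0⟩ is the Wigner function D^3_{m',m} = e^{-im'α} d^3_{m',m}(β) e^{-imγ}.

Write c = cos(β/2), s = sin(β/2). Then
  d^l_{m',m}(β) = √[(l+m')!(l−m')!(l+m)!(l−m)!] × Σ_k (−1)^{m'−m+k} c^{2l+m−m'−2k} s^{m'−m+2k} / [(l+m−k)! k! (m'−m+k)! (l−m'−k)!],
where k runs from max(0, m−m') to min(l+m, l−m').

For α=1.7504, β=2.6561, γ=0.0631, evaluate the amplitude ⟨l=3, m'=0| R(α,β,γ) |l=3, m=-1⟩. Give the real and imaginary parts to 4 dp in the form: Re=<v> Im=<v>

Re=-0.5871 Im=-0.0371

D^3_{0,-1}(1.7504,2.6561,0.0631) = e^{-i·0·1.7504}·d^3_{0,-1}(2.6561)·e^{-i·-1·0.0631}. Compute d first:
Half-angle: c=0.240369, s=0.970682. N=√(6·6·2·24)=41.569219
The bounds max(0,m−m')=0 and min(l+m,l−m')=2 give 3 terms
  k=0: (−1)^1·41.5692/(12)·0.2404^5·0.9707^1 = -0.002698
  k=1: (−1)^2·41.5692/(4)·0.2404^3·0.9707^3 = +0.132002
  k=2: (−1)^3·41.5692/(12)·0.2404^1·0.9707^5 = -0.717552
d^3_{0,-1}(2.6561) = -0.002698 +0.132002 -0.717552 = -0.588249
Attach z-rotation phases: D = e^{-i(0)(1.7504)}·(-0.588249)·e^{-i(-1)(0.0631)} = -0.587078-0.037094i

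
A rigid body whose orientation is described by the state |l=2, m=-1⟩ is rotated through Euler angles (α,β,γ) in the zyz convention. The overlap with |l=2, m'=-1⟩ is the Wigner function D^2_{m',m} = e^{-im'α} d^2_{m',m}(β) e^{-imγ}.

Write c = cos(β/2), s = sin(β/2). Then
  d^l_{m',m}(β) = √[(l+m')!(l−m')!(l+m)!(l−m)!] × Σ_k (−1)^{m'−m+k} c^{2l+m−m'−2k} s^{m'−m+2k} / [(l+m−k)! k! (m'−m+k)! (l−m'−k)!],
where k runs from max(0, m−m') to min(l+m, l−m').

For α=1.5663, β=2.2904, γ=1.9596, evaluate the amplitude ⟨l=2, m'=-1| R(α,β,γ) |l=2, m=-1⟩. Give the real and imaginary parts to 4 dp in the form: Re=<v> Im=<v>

First d^2_{-1,-1}(β=2.2904), then the phase factors e^{-i(-1)α} and e^{-i(-1)γ}:
Half-angle: c=0.412864, s=0.910793. N=√(1·6·1·6)=6.000000
k∈{0,1} keeps every argument non-negative
  k=0: (−1)^0·6.0000/(6)·0.4129^4·0.9108^0 = +0.029055
  k=1: (−1)^1·6.0000/(2)·0.4129^2·0.9108^2 = -0.424204
d^2_{-1,-1}(2.2904) = +0.029055 -0.424204 = -0.395148
D = (+0.004496+0.999990i)·(-0.395148)·(-0.379082+0.925363i) = +0.366325+0.148148i

Re=0.3663 Im=0.1481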